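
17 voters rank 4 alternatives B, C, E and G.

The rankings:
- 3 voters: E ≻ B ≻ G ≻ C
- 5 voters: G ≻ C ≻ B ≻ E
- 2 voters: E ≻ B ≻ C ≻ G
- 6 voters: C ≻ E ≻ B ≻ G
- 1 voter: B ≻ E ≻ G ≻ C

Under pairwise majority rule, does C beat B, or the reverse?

C

Ballots ranking C above B: 5 + 6 = 11.
Ballots ranking B above C: 17 − 11 = 6.
C wins the head-to-head 11–6.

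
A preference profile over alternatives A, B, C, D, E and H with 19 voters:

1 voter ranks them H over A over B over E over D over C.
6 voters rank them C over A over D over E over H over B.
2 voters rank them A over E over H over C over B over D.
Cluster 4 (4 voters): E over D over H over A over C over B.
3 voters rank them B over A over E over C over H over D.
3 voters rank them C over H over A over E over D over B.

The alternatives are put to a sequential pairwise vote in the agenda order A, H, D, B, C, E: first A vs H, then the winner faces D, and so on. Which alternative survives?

Round 1: A vs H — 11–8, A advances.
Round 2: A vs D — 15–4, A advances.
Round 3: A vs B — 16–3, A advances.
Round 4: A vs C — 10–9, A advances.
Round 5: A vs E — 15–4, A advances.
The agenda winner is A.

A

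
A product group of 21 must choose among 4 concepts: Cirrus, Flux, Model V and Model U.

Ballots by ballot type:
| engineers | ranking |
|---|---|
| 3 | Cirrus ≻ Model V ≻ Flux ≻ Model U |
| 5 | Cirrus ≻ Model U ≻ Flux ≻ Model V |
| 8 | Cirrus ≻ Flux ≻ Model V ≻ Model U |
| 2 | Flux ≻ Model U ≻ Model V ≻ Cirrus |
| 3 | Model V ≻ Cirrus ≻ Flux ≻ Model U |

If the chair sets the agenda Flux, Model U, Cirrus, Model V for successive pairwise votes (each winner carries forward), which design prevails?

Round 1: Flux vs Model U — 16–5, Flux advances.
Round 2: Flux vs Cirrus — 2–19, Cirrus advances.
Round 3: Cirrus vs Model V — 16–5, Cirrus advances.
The agenda winner is Cirrus.

Cirrus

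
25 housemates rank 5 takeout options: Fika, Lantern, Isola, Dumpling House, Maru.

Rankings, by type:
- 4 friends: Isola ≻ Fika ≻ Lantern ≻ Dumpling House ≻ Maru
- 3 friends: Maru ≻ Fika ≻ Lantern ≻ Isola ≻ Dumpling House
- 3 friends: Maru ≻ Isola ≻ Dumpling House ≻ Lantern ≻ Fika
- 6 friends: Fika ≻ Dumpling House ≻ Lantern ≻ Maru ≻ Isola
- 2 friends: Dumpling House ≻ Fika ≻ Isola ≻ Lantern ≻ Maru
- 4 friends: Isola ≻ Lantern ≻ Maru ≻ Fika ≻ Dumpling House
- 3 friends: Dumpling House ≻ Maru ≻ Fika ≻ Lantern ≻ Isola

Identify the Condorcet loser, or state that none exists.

none

Pairwise majorities:
Fika vs Lantern: Fika wins 18–7.
Fika vs Isola: 14 to 11, Fika.
Fika vs Dumpling House: Fika wins 17–8.
Fika vs Maru: Fika is ranked higher on 4+6+2 = 12 ballots, Maru on 13. Maru wins 13–12.
Lantern vs Isola: Isola wins 13–12.
Lantern vs Dumpling House: Lantern is ranked higher on 4+3+4 = 11 ballots, Dumpling House on 14. Dumpling House wins 14–11.
Lantern vs Maru: Lantern, 16–9.
Isola vs Dumpling House: 4+3+3+4 = 14 for Isola, 11 for Dumpling House — Isola by 14–11.
Isola vs Maru: Isola preferred on 4+2+4 = 10 ballots; Maru wins 15–10.
Dumpling House vs Maru: 15 to 10, Dumpling House.
Each restaurant has at least one pairwise win (Fika beats Lantern; Lantern beats Maru; Isola beats Lantern; Dumpling House beats Lantern; Maru beats Fika) — no Condorcet loser.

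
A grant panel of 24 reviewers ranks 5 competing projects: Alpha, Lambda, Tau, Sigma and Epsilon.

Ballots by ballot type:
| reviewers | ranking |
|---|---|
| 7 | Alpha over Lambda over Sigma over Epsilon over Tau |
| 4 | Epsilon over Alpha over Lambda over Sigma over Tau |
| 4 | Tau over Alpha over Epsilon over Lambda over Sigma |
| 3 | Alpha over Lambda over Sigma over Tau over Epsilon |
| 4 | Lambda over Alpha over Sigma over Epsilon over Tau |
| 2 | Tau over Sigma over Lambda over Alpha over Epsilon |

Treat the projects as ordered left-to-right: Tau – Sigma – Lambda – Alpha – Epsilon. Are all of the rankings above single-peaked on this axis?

Axis positions: Tau=1, Sigma=2, Lambda=3, Alpha=4, Epsilon=5.
Ballot type 1 (peak Alpha at position 4): ranking walks positions 4-3-2-5-1, expanding outward from the peak — single-peaked.
Ballot type 2 (peak Epsilon at position 5): ranking walks positions 5-4-3-2-1, expanding outward from the peak — single-peaked.
Ballot type 3: ranking walks positions 1-4-5-3-2; Alpha is ranked above Sigma even though Sigma lies between Alpha and the peak Tau on the axis — preferences dip and rise again. Not single-peaked.
Ballot type 4 (peak Alpha at position 4): ranking walks positions 4-3-2-1-5, expanding outward from the peak — single-peaked.
Ballot type 5 (peak Lambda at position 3): ranking walks positions 3-4-2-5-1, expanding outward from the peak — single-peaked.
Ballot type 6 (peak Tau at position 1): ranking walks positions 1-2-3-4-5, expanding outward from the peak — single-peaked.
Ballot type 3 violates single-peakedness, so the profile is not single-peaked on this axis.

no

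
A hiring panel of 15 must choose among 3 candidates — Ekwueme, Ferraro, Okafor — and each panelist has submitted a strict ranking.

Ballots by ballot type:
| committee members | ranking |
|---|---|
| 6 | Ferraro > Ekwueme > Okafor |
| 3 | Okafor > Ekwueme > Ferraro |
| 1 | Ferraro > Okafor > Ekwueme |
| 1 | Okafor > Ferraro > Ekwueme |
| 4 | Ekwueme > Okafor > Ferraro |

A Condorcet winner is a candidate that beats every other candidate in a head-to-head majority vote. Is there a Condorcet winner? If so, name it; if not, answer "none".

none

Head-to-head results (15 committee members):
Ekwueme vs Ferraro: Ekwueme is ranked higher on 3+4 = 7 ballots, Ferraro on 8. Ferraro wins 8–7.
Ekwueme vs Okafor: 6+4 = 10 for Ekwueme, 5 for Okafor — Ekwueme by 10–5.
Ferraro vs Okafor: 6+1 = 7 for Ferraro, 8 for Okafor — Okafor by 8–7.
No candidate is unbeaten: Ekwueme loses to Ferraro; Ferraro loses to Okafor; Okafor loses to Ekwueme. In particular Ekwueme → Okafor → Ferraro → Ekwueme is a majority cycle — no Condorcet winner exists.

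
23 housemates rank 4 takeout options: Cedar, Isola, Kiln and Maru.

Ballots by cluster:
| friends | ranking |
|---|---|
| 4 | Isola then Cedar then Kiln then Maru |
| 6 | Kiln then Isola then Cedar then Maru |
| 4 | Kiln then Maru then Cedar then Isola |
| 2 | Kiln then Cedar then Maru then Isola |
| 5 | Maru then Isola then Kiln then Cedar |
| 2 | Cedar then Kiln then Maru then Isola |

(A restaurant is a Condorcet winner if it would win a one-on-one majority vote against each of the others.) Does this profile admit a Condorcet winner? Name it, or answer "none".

Kiln

Pairwise majorities:
Cedar vs Isola: Isola, 15–8.
Cedar vs Kiln: Cedar preferred on 4+2 = 6 ballots; Kiln wins 17–6.
Cedar–Maru: Cedar 14–9.
Isola vs Kiln: Kiln, 14–9.
Isola vs Maru: 4+6 = 10 for Isola, 13 for Maru — Maru by 13–10.
Kiln vs Maru: Kiln, 18–5.
Only Kiln has no losses; Kiln is the Condorcet winner.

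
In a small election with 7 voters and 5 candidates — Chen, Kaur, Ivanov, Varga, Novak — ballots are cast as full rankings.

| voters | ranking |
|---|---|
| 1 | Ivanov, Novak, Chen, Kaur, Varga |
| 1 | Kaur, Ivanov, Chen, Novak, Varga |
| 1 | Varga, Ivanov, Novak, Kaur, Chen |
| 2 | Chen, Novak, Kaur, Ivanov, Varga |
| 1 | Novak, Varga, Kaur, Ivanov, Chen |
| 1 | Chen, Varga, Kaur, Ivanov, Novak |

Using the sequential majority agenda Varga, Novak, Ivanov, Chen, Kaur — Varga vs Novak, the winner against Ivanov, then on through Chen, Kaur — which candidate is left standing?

Kaur

Round 1: Varga vs Novak — 2–5, Novak advances.
Round 2: Novak vs Ivanov — 3–4, Ivanov advances.
Round 3: Ivanov vs Chen — 4–3, Ivanov advances.
Round 4: Ivanov vs Kaur — 2–5, Kaur advances.
The agenda winner is Kaur.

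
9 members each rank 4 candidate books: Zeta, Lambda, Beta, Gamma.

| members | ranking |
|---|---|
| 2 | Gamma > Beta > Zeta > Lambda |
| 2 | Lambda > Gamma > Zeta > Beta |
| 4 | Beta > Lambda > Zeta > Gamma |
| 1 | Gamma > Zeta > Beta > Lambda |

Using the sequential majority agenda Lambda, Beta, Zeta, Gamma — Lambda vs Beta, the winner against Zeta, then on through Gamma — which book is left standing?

Round 1: Lambda vs Beta — 2–7, Beta advances.
Round 2: Beta vs Zeta — 6–3, Beta advances.
Round 3: Beta vs Gamma — 4–5, Gamma advances.
The agenda winner is Gamma.

Gamma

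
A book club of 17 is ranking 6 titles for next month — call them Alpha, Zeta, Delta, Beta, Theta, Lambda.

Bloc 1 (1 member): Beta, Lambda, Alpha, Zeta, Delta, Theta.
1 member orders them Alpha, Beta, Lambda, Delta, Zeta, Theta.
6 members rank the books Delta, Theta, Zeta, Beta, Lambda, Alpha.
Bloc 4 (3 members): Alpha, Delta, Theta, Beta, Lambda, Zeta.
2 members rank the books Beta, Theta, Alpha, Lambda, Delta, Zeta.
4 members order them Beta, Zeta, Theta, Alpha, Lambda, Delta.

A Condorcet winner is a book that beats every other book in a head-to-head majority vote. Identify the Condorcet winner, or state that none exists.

none

Check each pair by majority over 17 ballots:
Alpha vs Zeta: 7 to 10, Zeta.
Alpha vs Delta: Alpha is ranked higher on 1+1+3+2+4 = 11 ballots, Delta on 6. Alpha wins 11–6.
Alpha vs Beta: Alpha preferred on 1+3 = 4 ballots; Beta wins 13–4.
Alpha vs Theta: Alpha preferred on 1+1+3 = 5 ballots; Theta wins 12–5.
Alpha vs Lambda: Alpha is ranked higher on 1+3+2+4 = 10 ballots, Lambda on 7. Alpha wins 10–7.
Zeta vs Delta: Zeta preferred on 1+4 = 5 ballots; Delta wins 12–5.
Zeta vs Beta: 6 for Zeta, 11 for Beta — Beta by 11–6.
Zeta vs Theta: Zeta is ranked higher on 1+1+4 = 6 ballots, Theta on 11. Theta wins 11–6.
Zeta vs Lambda: 10 to 7, Zeta.
Delta vs Beta: 9 to 8, Delta.
Delta vs Theta: Delta preferred on 1+1+6+3 = 11 ballots; Delta wins 11–6.
Delta vs Lambda: Delta preferred on 6+3 = 9 ballots; Delta wins 9–8.
Beta vs Theta: Beta is ranked higher on 1+1+2+4 = 8 ballots, Theta on 9. Theta wins 9–8.
Beta vs Lambda: 1+1+6+3+2+4 = 17 for Beta, 0 for Lambda — Beta by 17–0.
Theta vs Lambda: Theta is ranked higher on 6+3+2+4 = 15 ballots, Lambda on 2. Theta wins 15–2.
Each book drops at least one matchup (Alpha loses to Zeta; Zeta loses to Delta; Delta loses to Alpha; Beta loses to Delta; Theta loses to Delta; Lambda loses to Alpha); the cycle Alpha beats Delta beats Zeta beats Alpha rules out a Condorcet winner.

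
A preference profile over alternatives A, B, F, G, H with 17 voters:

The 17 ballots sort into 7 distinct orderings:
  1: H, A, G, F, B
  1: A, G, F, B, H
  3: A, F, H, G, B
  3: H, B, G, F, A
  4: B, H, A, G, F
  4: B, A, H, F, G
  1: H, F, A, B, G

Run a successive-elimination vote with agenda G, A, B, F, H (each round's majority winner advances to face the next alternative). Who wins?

B

Round 1: G vs A — 3–14, A advances.
Round 2: A vs B — 6–11, B advances.
Round 3: B vs F — 11–6, B advances.
Round 4: B vs H — 9–8, B advances.
B survives the agenda.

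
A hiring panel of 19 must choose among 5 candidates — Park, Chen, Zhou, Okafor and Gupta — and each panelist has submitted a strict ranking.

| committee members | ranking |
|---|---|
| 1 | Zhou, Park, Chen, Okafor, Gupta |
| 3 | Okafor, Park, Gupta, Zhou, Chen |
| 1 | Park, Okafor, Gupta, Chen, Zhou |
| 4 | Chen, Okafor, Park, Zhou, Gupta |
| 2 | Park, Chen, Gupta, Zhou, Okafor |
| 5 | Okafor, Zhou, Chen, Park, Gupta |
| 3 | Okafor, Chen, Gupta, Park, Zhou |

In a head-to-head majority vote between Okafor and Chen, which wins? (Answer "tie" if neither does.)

Okafor

Ballots ranking Okafor above Chen: 3 + 1 + 5 + 3 = 12.
Ballots ranking Chen above Okafor: 19 − 12 = 7.
Okafor wins the head-to-head 12–7.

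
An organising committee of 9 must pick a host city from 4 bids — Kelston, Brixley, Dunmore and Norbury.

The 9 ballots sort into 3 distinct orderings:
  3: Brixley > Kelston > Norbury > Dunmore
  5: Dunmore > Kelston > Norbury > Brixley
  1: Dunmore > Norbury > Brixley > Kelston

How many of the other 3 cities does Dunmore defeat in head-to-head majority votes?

Dunmore against each rival (9 organisers):
Dunmore–Kelston: Dunmore 6–3.
Dunmore vs Brixley: Dunmore, 6–3.
Dunmore vs Norbury: Dunmore wins 6–3.
Dunmore beats Kelston, Brixley, Norbury — 3 pairwise wins.

3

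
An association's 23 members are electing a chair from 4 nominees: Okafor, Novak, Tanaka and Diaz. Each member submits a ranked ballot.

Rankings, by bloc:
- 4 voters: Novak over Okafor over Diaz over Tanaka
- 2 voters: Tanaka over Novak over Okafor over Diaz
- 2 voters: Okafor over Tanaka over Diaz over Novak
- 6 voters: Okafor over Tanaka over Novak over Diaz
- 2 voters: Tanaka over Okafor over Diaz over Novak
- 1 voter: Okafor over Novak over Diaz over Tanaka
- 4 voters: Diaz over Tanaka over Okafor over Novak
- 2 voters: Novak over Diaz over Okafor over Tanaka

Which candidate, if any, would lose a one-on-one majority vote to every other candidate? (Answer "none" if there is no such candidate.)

Pairwise majorities:
Okafor vs Novak: Okafor preferred on 2+6+2+1+4 = 15 ballots; Okafor wins 15–8.
Okafor vs Tanaka: 4+2+6+1+2 = 15 for Okafor, 8 for Tanaka — Okafor by 15–8.
Okafor–Diaz: Okafor 17–6.
Novak vs Tanaka: Novak preferred on 4+1+2 = 7 ballots; Tanaka wins 16–7.
Novak vs Diaz: Novak, 15–8.
Tanaka vs Diaz: Tanaka is ranked higher on 2+2+6+2 = 12 ballots, Diaz on 11. Tanaka wins 12–11.
Diaz is beaten in every head-to-head and is the Condorcet loser.

Diaz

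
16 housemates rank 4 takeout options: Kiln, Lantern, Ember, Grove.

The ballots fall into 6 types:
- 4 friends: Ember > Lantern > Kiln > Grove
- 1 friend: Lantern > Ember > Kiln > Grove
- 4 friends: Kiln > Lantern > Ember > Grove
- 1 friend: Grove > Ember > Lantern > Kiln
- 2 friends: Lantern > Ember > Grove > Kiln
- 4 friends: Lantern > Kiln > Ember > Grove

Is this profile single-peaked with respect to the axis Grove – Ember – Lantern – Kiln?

yes

Axis positions: Grove=1, Ember=2, Lantern=3, Kiln=4.
Type 1 (peak Ember at position 2): ranking walks positions 2-3-4-1, expanding outward from the peak — single-peaked.
Type 2 (peak Lantern at position 3): ranking walks positions 3-2-4-1, expanding outward from the peak — single-peaked.
Type 3 (peak Kiln at position 4): ranking walks positions 4-3-2-1, expanding outward from the peak — single-peaked.
Type 4 (peak Grove at position 1): ranking walks positions 1-2-3-4, expanding outward from the peak — single-peaked.
Type 5 (peak Lantern at position 3): ranking walks positions 3-2-1-4, expanding outward from the peak — single-peaked.
Type 6 (peak Lantern at position 3): ranking walks positions 3-4-2-1, expanding outward from the peak — single-peaked.
Every ranking is single-peaked on this axis.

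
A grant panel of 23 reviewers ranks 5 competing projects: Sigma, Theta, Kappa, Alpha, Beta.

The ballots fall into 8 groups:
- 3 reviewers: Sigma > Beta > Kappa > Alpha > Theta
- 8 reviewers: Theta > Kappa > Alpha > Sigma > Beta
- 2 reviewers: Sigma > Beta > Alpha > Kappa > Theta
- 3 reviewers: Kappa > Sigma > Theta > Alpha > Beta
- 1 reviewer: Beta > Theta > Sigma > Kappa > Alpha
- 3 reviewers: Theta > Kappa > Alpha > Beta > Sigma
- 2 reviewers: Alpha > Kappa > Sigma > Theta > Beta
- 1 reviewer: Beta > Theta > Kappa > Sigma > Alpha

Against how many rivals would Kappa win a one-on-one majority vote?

3

Kappa against each rival (23 reviewers):
Kappa vs Sigma: Kappa wins 17–6.
Kappa vs Theta: Theta, 13–10.
Kappa vs Alpha: 3+8+3+1+3+1 = 19 for Kappa, 4 for Alpha — Kappa by 19–4.
Kappa vs Beta: Kappa is ranked higher on 8+3+3+2 = 16 ballots, Beta on 7. Kappa wins 16–7.
Kappa beats Sigma, Alpha, Beta; loses to Theta — 3 pairwise wins.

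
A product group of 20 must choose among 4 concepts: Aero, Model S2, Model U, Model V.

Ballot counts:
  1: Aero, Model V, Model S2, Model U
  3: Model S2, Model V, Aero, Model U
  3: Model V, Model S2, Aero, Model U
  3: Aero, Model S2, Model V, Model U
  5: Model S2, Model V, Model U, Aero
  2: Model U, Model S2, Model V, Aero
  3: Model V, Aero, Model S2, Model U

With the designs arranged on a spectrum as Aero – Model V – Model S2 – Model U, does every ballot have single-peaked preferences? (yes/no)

no

Axis positions: Aero=1, Model V=2, Model S2=3, Model U=4.
Faction 1 (peak Aero at position 1): ranking walks positions 1-2-3-4, expanding outward from the peak — single-peaked.
Faction 2 (peak Model S2 at position 3): ranking walks positions 3-2-1-4, expanding outward from the peak — single-peaked.
Faction 3 (peak Model V at position 2): ranking walks positions 2-3-1-4, expanding outward from the peak — single-peaked.
Faction 4: ranking walks positions 1-3-2-4; Model S2 is ranked above Model V even though Model V lies between Model S2 and the peak Aero on the axis — preferences dip and rise again. Not single-peaked.
Faction 5 (peak Model S2 at position 3): ranking walks positions 3-2-4-1, expanding outward from the peak — single-peaked.
Faction 6 (peak Model U at position 4): ranking walks positions 4-3-2-1, expanding outward from the peak — single-peaked.
Faction 7 (peak Model V at position 2): ranking walks positions 2-1-3-4, expanding outward from the peak — single-peaked.
Faction 4 violates single-peakedness, so the profile is not single-peaked on this axis.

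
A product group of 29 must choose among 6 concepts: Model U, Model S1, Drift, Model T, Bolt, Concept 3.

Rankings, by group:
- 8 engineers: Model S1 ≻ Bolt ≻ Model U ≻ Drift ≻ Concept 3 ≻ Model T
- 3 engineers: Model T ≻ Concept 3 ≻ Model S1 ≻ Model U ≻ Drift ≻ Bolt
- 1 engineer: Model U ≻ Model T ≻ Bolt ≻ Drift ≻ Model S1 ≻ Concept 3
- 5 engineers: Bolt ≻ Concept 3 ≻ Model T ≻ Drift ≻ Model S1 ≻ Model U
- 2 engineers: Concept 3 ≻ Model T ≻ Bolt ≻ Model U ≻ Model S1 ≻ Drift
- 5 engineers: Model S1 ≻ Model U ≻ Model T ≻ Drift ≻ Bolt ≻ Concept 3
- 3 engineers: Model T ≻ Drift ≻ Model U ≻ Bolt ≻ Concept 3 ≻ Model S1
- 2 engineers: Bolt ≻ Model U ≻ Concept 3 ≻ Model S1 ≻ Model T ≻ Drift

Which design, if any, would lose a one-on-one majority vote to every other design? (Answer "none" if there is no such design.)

Pairwise majorities:
Model U vs Model S1: Model U preferred on 1+2+3+2 = 8 ballots; Model S1 wins 21–8.
Model U vs Drift: 8+3+1+2+5+2 = 21 for Model U, 8 for Drift — Model U by 21–8.
Model U vs Model T: Model U preferred on 8+1+5+2 = 16 ballots; Model U wins 16–13.
Model U vs Bolt: Bolt wins 17–12.
Model U vs Concept 3: Model U, 19–10.
Model S1 vs Drift: Model S1, 20–9.
Model S1 vs Model T: 8+5+2 = 15 for Model S1, 14 for Model T — Model S1 by 15–14.
Model S1 vs Bolt: Model S1, 16–13.
Model S1 vs Concept 3: 8+1+5 = 14 for Model S1, 15 for Concept 3 — Concept 3 by 15–14.
Drift vs Model T: Drift is ranked higher on 8 ballots, Model T on 21. Model T wins 21–8.
Drift–Bolt: Bolt 18–11.
Drift vs Concept 3: Drift, 17–12.
Model T vs Bolt: 3+1+2+5+3 = 14 for Model T, 15 for Bolt — Bolt by 15–14.
Model T vs Concept 3: 12 to 17, Concept 3.
Bolt vs Concept 3: 8+1+5+5+3+2 = 24 for Bolt, 5 for Concept 3 — Bolt by 24–5.
Every design wins at least one matchup (Model U beats Drift; Model S1 beats Model U; Drift beats Concept 3; Model T beats Drift; Bolt beats Model U; Concept 3 beats Model S1), so there is no Condorcet loser.

none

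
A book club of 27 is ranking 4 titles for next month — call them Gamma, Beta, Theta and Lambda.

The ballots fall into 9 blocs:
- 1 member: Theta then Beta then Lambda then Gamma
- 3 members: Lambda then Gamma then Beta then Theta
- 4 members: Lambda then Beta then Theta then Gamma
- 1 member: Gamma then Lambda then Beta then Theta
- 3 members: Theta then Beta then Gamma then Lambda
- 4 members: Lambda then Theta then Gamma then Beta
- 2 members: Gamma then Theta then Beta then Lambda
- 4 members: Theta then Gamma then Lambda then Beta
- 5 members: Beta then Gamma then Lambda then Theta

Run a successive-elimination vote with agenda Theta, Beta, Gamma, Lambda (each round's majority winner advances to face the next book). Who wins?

Round 1: Theta vs Beta — 14–13, Theta advances.
Round 2: Theta vs Gamma — 16–11, Theta advances.
Round 3: Theta vs Lambda — 10–17, Lambda advances.
The agenda winner is Lambda.

Lambda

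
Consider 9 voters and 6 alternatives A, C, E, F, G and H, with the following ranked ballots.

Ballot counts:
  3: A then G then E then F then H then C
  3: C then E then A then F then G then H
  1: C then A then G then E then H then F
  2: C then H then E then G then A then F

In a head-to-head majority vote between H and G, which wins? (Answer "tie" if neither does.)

Ballots ranking H above G: 2.
Ballots ranking G above H: 9 − 2 = 7.
G wins the head-to-head 7–2.

G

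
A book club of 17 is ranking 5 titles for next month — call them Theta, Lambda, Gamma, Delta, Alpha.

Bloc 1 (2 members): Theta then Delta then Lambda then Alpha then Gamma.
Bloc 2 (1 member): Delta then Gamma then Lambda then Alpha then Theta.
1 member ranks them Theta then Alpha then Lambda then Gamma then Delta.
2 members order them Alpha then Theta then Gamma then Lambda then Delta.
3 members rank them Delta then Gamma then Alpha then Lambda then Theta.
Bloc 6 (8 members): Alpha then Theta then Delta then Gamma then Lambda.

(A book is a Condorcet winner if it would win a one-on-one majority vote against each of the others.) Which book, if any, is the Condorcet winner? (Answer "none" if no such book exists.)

Head-to-head results (17 members):
Theta–Lambda: Theta 13–4.
Theta–Gamma: Theta 13–4.
Theta vs Delta: Theta, 13–4.
Theta vs Alpha: Alpha wins 14–3.
Lambda vs Gamma: Gamma wins 14–3.
Lambda–Delta: Delta 14–3.
Lambda–Alpha: Alpha 14–3.
Gamma–Delta: Delta 14–3.
Gamma–Alpha: Alpha 13–4.
Delta vs Alpha: Alpha, 11–6.
Alpha defeats every rival head-to-head and is the Condorcet winner.

Alpha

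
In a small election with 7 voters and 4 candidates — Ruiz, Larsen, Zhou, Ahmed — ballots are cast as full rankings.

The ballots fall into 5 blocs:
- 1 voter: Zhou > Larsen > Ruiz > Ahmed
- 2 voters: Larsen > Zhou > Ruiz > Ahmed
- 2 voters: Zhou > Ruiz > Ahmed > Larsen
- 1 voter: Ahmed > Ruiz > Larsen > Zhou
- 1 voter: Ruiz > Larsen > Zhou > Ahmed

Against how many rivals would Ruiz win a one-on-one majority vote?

2

Ruiz against each rival (7 voters):
Ruiz vs Larsen: Ruiz preferred on 2+1+1 = 4 ballots; Ruiz wins 4–3.
Ruiz vs Zhou: 1+1 = 2 for Ruiz, 5 for Zhou — Zhou by 5–2.
Ruiz vs Ahmed: Ruiz preferred on 1+2+2+1 = 6 ballots; Ruiz wins 6–1.
Ruiz beats Larsen, Ahmed; loses to Zhou — 2 pairwise wins.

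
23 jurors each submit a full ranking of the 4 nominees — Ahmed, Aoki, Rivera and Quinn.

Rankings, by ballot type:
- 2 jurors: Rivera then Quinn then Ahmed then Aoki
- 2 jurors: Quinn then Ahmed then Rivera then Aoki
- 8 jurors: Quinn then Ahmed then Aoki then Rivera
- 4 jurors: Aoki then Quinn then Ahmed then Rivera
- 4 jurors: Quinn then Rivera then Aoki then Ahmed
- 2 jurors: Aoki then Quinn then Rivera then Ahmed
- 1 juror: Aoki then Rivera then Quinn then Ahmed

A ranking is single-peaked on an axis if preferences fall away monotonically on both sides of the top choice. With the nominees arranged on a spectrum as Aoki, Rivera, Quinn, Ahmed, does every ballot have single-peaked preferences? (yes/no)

no

Axis positions: Aoki=1, Rivera=2, Quinn=3, Ahmed=4.
Ballot type 1 (peak Rivera at position 2): ranking walks positions 2-3-4-1, expanding outward from the peak — single-peaked.
Ballot type 2 (peak Quinn at position 3): ranking walks positions 3-4-2-1, expanding outward from the peak — single-peaked.
Ballot type 3: ranking walks positions 3-4-1-2; Aoki is ranked above Rivera even though Rivera lies between Aoki and the peak Quinn on the axis — preferences dip and rise again. Not single-peaked.
Ballot type 4: ranking walks positions 1-3-4-2; Quinn is ranked above Rivera even though Rivera lies between Quinn and the peak Aoki on the axis — preferences dip and rise again. Not single-peaked.
Ballot type 5 (peak Quinn at position 3): ranking walks positions 3-2-1-4, expanding outward from the peak — single-peaked.
Ballot type 6: ranking walks positions 1-3-2-4; Quinn is ranked above Rivera even though Rivera lies between Quinn and the peak Aoki on the axis — preferences dip and rise again. Not single-peaked.
Ballot type 7 (peak Aoki at position 1): ranking walks positions 1-2-3-4, expanding outward from the peak — single-peaked.
Ballot type 3 violates single-peakedness, so the profile is not single-peaked on this axis.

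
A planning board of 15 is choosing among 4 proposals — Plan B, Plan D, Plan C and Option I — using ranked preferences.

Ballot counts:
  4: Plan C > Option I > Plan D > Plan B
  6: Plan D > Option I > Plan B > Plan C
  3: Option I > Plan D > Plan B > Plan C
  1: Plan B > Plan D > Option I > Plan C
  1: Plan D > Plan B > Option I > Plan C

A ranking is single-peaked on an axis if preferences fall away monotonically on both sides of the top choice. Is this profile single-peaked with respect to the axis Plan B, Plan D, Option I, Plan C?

Axis positions: Plan B=1, Plan D=2, Option I=3, Plan C=4.
Bloc 1 (peak Plan C at position 4): ranking walks positions 4-3-2-1, expanding outward from the peak — single-peaked.
Bloc 2 (peak Plan D at position 2): ranking walks positions 2-3-1-4, expanding outward from the peak — single-peaked.
Bloc 3 (peak Option I at position 3): ranking walks positions 3-2-1-4, expanding outward from the peak — single-peaked.
Bloc 4 (peak Plan B at position 1): ranking walks positions 1-2-3-4, expanding outward from the peak — single-peaked.
Bloc 5 (peak Plan D at position 2): ranking walks positions 2-1-3-4, expanding outward from the peak — single-peaked.
Every ranking is single-peaked on this axis.

yes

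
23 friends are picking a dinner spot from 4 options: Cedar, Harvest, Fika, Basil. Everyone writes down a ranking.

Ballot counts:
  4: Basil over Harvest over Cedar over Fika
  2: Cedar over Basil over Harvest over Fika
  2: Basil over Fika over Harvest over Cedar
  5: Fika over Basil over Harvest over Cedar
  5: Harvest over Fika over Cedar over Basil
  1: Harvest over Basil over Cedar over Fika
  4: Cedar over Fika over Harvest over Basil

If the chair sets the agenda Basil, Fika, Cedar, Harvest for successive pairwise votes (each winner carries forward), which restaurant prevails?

Round 1: Basil vs Fika — 9–14, Fika advances.
Round 2: Fika vs Cedar — 12–11, Fika advances.
Round 3: Fika vs Harvest — 11–12, Harvest advances.
The agenda winner is Harvest.

Harvest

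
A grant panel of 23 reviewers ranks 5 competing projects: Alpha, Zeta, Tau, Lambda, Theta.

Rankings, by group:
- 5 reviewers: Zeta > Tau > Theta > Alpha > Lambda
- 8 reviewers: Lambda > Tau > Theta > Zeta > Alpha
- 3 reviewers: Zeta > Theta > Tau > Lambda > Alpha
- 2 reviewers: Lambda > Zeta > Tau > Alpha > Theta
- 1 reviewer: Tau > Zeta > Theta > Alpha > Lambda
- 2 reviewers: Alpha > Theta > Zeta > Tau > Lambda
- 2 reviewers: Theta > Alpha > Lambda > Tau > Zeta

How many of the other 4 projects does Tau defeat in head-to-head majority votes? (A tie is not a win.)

Tau against each rival (23 reviewers):
Tau vs Alpha: Tau preferred on 5+8+3+2+1 = 19 ballots; Tau wins 19–4.
Tau vs Zeta: Tau is ranked higher on 8+1+2 = 11 ballots, Zeta on 12. Zeta wins 12–11.
Tau vs Lambda: 11 to 12, Lambda.
Tau vs Theta: 5+8+2+1 = 16 for Tau, 7 for Theta — Tau by 16–7.
Tau beats Alpha, Theta; loses to Zeta, Lambda — 2 pairwise wins.

2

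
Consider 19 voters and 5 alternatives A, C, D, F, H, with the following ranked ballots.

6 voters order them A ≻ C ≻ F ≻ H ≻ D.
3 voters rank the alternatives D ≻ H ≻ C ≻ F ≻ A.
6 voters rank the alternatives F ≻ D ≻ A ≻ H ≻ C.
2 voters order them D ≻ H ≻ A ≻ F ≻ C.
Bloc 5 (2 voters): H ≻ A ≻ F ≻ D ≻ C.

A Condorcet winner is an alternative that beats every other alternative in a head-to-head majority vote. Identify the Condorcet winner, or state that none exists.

none

Check each pair by majority over 19 ballots:
A vs C: A, 16–3.
A vs D: D, 11–8.
A vs F: A, 10–9.
A vs H: A wins 12–7.
C vs D: D, 13–6.
C vs F: F wins 10–9.
C vs H: H wins 13–6.
D vs F: F wins 14–5.
D–H: D 11–8.
F vs H: F wins 12–7.
Every alternative loses at least once (A loses to D; C loses to A; D loses to F; F loses to A; H loses to A). The majority relation contains the cycle A > F > D > A, so there is no Condorcet winner.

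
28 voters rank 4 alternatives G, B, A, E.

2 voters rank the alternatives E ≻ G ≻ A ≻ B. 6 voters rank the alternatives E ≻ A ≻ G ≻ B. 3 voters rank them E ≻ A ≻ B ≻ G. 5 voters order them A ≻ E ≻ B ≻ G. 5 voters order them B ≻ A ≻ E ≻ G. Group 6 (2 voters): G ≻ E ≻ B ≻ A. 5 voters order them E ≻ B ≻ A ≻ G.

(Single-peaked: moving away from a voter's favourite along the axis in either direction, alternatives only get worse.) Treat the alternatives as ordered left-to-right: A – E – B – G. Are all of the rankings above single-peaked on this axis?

no

Axis positions: A=1, E=2, B=3, G=4.
Group 1: ranking walks positions 2-4-1-3; G is ranked above B even though B lies between G and the peak E on the axis — preferences dip and rise again. Not single-peaked.
Group 2: ranking walks positions 2-1-4-3; G is ranked above B even though B lies between G and the peak E on the axis — preferences dip and rise again. Not single-peaked.
Group 3 (peak E at position 2): ranking walks positions 2-1-3-4, expanding outward from the peak — single-peaked.
Group 4 (peak A at position 1): ranking walks positions 1-2-3-4, expanding outward from the peak — single-peaked.
Group 5: ranking walks positions 3-1-2-4; A is ranked above E even though E lies between A and the peak B on the axis — preferences dip and rise again. Not single-peaked.
Group 6: ranking walks positions 4-2-3-1; E is ranked above B even though B lies between E and the peak G on the axis — preferences dip and rise again. Not single-peaked.
Group 7 (peak E at position 2): ranking walks positions 2-3-1-4, expanding outward from the peak — single-peaked.
Group 1 violates single-peakedness, so the profile is not single-peaked on this axis.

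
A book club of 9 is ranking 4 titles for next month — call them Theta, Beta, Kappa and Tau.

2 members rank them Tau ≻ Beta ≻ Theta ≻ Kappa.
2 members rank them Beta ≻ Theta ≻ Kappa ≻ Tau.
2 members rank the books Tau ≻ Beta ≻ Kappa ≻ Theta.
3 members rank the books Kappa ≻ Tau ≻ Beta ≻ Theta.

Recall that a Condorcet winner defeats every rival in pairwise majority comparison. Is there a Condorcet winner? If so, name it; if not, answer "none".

Head-to-head results (9 members):
Theta vs Beta: Beta wins 9–0.
Theta vs Kappa: Theta is ranked higher on 2+2 = 4 ballots, Kappa on 5. Kappa wins 5–4.
Theta vs Tau: Tau wins 7–2.
Beta vs Kappa: 6 to 3, Beta.
Beta vs Tau: 2 for Beta, 7 for Tau — Tau by 7–2.
Kappa vs Tau: Kappa, 5–4.
Every book loses at least once (Theta loses to Beta; Beta loses to Tau; Kappa loses to Beta; Tau loses to Kappa). The majority relation contains the cycle Beta beats Kappa beats Tau beats Beta, so there is no Condorcet winner.

none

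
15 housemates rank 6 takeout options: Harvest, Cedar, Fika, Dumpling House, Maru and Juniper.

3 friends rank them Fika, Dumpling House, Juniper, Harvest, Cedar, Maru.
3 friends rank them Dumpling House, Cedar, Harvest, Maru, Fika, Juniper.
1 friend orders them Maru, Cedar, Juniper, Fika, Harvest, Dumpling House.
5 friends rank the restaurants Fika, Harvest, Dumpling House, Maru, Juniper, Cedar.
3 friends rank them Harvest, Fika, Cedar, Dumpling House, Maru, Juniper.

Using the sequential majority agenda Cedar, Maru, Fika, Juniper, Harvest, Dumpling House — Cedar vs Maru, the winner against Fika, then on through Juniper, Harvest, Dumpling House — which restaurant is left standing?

Fika

Round 1: Cedar vs Maru — 9–6, Cedar advances.
Round 2: Cedar vs Fika — 4–11, Fika advances.
Round 3: Fika vs Juniper — 14–1, Fika advances.
Round 4: Fika vs Harvest — 9–6, Fika advances.
Round 5: Fika vs Dumpling House — 12–3, Fika advances.
Fika survives the agenda.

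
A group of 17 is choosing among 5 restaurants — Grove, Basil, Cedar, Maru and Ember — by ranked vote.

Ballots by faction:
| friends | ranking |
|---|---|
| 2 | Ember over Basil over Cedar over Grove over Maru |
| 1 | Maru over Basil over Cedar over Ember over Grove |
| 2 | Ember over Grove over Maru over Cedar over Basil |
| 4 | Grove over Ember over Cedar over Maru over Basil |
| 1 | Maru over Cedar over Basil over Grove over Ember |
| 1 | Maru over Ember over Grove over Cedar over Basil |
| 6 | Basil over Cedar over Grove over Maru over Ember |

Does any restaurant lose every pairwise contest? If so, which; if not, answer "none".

none

Head-to-head results (17 friends):
Grove vs Basil: 7 to 10, Basil.
Grove vs Cedar: Cedar wins 10–7.
Grove vs Maru: 2+2+4+6 = 14 for Grove, 3 for Maru — Grove by 14–3.
Grove vs Ember: Grove preferred on 4+1+6 = 11 ballots; Grove wins 11–6.
Basil vs Cedar: Basil, 9–8.
Basil vs Maru: Maru wins 9–8.
Basil vs Ember: Ember, 9–8.
Cedar vs Maru: 2+4+6 = 12 for Cedar, 5 for Maru — Cedar by 12–5.
Cedar vs Ember: Cedar preferred on 1+1+6 = 8 ballots; Ember wins 9–8.
Maru vs Ember: 9 to 8, Maru.
Each restaurant has at least one pairwise win (Grove beats Maru; Basil beats Grove; Cedar beats Grove; Maru beats Basil; Ember beats Basil) — no Condorcet loser.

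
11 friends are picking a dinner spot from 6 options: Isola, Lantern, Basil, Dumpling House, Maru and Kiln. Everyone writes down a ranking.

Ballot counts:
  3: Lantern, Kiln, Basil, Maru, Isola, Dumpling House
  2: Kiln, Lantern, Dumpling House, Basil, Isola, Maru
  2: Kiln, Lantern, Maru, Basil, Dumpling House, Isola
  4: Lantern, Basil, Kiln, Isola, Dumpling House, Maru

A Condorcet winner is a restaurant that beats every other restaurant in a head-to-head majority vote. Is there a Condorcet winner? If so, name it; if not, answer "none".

Lantern

Pairwise majorities:
Isola–Lantern: Lantern 11–0.
Isola vs Basil: 0 for Isola, 11 for Basil — Basil by 11–0.
Isola vs Dumpling House: 3+4 = 7 for Isola, 4 for Dumpling House — Isola by 7–4.
Isola–Maru: Isola 6–5.
Isola vs Kiln: Kiln, 11–0.
Lantern vs Basil: 11 to 0, Lantern.
Lantern vs Dumpling House: Lantern, 11–0.
Lantern vs Maru: Lantern, 11–0.
Lantern vs Kiln: Lantern is ranked higher on 3+4 = 7 ballots, Kiln on 4. Lantern wins 7–4.
Basil vs Dumpling House: 3+2+4 = 9 for Basil, 2 for Dumpling House — Basil by 9–2.
Basil vs Maru: Basil wins 9–2.
Basil vs Kiln: 4 for Basil, 7 for Kiln — Kiln by 7–4.
Dumpling House vs Maru: Dumpling House is ranked higher on 2+4 = 6 ballots, Maru on 5. Dumpling House wins 6–5.
Dumpling House–Kiln: Kiln 11–0.
Maru–Kiln: Kiln 11–0.
Lantern wins every pairwise contest, so Lantern is the Condorcet winner.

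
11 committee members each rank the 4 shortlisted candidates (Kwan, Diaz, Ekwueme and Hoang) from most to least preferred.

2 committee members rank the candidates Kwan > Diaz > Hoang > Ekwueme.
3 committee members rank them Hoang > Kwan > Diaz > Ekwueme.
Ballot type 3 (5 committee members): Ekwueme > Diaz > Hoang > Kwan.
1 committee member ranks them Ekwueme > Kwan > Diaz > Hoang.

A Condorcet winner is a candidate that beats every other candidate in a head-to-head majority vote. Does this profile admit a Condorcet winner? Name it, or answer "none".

Check each pair by majority over 11 ballots:
Kwan vs Diaz: 6 to 5, Kwan.
Kwan vs Ekwueme: 5 to 6, Ekwueme.
Kwan vs Hoang: Kwan preferred on 2+1 = 3 ballots; Hoang wins 8–3.
Diaz vs Ekwueme: 2+3 = 5 for Diaz, 6 for Ekwueme — Ekwueme by 6–5.
Diaz vs Hoang: Diaz is ranked higher on 2+5+1 = 8 ballots, Hoang on 3. Diaz wins 8–3.
Ekwueme vs Hoang: Ekwueme preferred on 5+1 = 6 ballots; Ekwueme wins 6–5.
Only Ekwueme has no losses; Ekwueme is the Condorcet winner.

Ekwueme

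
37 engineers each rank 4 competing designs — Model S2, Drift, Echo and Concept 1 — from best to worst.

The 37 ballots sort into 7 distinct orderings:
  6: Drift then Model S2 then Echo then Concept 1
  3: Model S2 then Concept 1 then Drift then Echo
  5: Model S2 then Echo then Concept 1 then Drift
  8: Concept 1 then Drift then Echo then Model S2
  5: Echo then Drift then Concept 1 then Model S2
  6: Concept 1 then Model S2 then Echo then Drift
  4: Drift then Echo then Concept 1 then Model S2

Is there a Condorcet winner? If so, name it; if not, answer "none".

none

Check each pair by majority over 37 ballots:
Model S2 vs Drift: 3+5+6 = 14 for Model S2, 23 for Drift — Drift by 23–14.
Model S2 vs Echo: Model S2 preferred on 6+3+5+6 = 20 ballots; Model S2 wins 20–17.
Model S2 vs Concept 1: 14 to 23, Concept 1.
Drift vs Echo: 21 to 16, Drift.
Drift vs Concept 1: 6+5+4 = 15 for Drift, 22 for Concept 1 — Concept 1 by 22–15.
Echo vs Concept 1: 20 to 17, Echo.
No design is unbeaten: Model S2 loses to Drift; Drift loses to Concept 1; Echo loses to Model S2; Concept 1 loses to Echo. In particular Model S2 > Echo > Concept 1 > Model S2 is a majority cycle — no Condorcet winner exists.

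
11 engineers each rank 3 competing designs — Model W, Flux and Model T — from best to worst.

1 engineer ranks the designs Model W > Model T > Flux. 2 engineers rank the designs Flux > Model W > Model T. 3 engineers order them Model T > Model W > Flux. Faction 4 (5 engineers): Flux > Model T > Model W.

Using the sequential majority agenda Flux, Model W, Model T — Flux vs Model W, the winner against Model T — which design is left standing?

Flux

Round 1: Flux vs Model W — 7–4, Flux advances.
Round 2: Flux vs Model T — 7–4, Flux advances.
Flux survives the agenda.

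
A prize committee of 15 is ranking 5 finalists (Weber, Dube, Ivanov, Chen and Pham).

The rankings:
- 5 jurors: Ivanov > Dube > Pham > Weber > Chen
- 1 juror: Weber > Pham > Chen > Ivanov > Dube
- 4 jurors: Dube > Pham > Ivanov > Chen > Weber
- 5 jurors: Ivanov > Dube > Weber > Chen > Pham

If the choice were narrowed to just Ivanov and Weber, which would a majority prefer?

Ivanov

Ballots ranking Ivanov above Weber: 5 + 4 + 5 = 14.
Ballots ranking Weber above Ivanov: 15 − 14 = 1.
Ivanov wins the head-to-head 14–1.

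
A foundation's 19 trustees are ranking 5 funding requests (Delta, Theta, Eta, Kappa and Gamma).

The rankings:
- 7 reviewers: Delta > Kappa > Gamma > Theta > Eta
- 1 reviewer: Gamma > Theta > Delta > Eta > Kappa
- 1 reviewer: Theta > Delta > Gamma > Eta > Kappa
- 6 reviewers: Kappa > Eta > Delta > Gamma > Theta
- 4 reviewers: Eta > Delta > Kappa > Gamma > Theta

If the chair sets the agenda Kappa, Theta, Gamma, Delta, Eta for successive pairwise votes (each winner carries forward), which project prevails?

Eta

Round 1: Kappa vs Theta — 17–2, Kappa advances.
Round 2: Kappa vs Gamma — 17–2, Kappa advances.
Round 3: Kappa vs Delta — 6–13, Delta advances.
Round 4: Delta vs Eta — 9–10, Eta advances.
Eta survives the agenda.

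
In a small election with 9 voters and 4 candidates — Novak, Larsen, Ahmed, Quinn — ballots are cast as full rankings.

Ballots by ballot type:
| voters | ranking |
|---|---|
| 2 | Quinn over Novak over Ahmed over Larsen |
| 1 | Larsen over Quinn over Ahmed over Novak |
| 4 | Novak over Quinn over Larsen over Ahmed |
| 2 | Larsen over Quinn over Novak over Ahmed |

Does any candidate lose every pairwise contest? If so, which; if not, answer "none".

Head-to-head results (9 voters):
Novak–Larsen: Novak 6–3.
Novak vs Ahmed: 2+4+2 = 8 for Novak, 1 for Ahmed — Novak by 8–1.
Novak–Quinn: Quinn 5–4.
Larsen vs Ahmed: Larsen, 7–2.
Larsen vs Quinn: Larsen preferred on 1+2 = 3 ballots; Quinn wins 6–3.
Ahmed vs Quinn: Ahmed is ranked higher on 0 ballots, Quinn on 9. Quinn wins 9–0.
Ahmed loses to every other candidate — it is the Condorcet loser.

Ahmed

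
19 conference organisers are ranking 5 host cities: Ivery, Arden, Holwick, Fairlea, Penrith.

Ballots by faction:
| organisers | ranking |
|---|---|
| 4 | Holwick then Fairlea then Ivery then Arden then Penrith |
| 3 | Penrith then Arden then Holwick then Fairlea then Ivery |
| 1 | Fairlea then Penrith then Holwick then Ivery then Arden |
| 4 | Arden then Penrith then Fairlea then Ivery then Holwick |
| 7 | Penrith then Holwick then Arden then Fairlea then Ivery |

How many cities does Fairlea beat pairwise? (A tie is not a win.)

1

Fairlea against each rival (19 organisers):
Fairlea vs Ivery: Fairlea is ranked higher on 4+3+1+4+7 = 19 ballots, Ivery on 0. Fairlea wins 19–0.
Fairlea vs Arden: Arden, 14–5.
Fairlea–Holwick: Holwick 14–5.
Fairlea vs Penrith: Fairlea preferred on 4+1 = 5 ballots; Penrith wins 14–5.
Fairlea beats Ivery; loses to Arden, Holwick, Penrith — 1 pairwise win.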